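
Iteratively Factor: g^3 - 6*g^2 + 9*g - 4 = (g - 1)*(g^2 - 5*g + 4) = (g - 4)*(g - 1)*(g - 1)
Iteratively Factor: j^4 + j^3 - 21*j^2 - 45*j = (j + 3)*(j^3 - 2*j^2 - 15*j) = (j + 3)^2*(j^2 - 5*j) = j*(j + 3)^2*(j - 5)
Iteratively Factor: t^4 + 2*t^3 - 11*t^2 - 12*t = (t - 3)*(t^3 + 5*t^2 + 4*t) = t*(t - 3)*(t^2 + 5*t + 4) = t*(t - 3)*(t + 4)*(t + 1)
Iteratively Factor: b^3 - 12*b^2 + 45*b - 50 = (b - 5)*(b^2 - 7*b + 10) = (b - 5)^2*(b - 2)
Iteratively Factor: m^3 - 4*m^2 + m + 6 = (m - 3)*(m^2 - m - 2) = (m - 3)*(m + 1)*(m - 2)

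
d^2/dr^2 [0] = 0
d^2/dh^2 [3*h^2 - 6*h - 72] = 6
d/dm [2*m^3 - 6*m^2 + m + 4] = 6*m^2 - 12*m + 1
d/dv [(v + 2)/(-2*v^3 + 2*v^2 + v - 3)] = (4*v^3 + 10*v^2 - 8*v - 5)/(4*v^6 - 8*v^5 + 16*v^3 - 11*v^2 - 6*v + 9)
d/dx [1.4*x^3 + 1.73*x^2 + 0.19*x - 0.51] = 4.2*x^2 + 3.46*x + 0.19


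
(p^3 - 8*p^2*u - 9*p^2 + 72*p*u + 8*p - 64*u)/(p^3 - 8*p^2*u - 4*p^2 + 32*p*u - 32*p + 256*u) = (p - 1)/(p + 4)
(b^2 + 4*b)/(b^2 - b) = (b + 4)/(b - 1)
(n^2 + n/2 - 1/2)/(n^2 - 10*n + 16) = (2*n^2 + n - 1)/(2*(n^2 - 10*n + 16))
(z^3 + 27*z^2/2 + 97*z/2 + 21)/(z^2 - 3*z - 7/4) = 2*(z^2 + 13*z + 42)/(2*z - 7)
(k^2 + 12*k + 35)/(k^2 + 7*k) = (k + 5)/k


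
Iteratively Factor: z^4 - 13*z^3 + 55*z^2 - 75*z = (z - 3)*(z^3 - 10*z^2 + 25*z) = (z - 5)*(z - 3)*(z^2 - 5*z) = (z - 5)^2*(z - 3)*(z)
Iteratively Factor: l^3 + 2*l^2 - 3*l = (l - 1)*(l^2 + 3*l) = (l - 1)*(l + 3)*(l)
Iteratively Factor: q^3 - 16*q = (q - 4)*(q^2 + 4*q) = q*(q - 4)*(q + 4)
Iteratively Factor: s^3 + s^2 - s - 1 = (s + 1)*(s^2 - 1) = (s + 1)^2*(s - 1)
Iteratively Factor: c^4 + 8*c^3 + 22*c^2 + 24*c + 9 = (c + 3)*(c^3 + 5*c^2 + 7*c + 3) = (c + 1)*(c + 3)*(c^2 + 4*c + 3) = (c + 1)^2*(c + 3)*(c + 3)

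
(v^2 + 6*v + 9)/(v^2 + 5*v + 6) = (v + 3)/(v + 2)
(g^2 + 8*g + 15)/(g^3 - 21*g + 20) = (g + 3)/(g^2 - 5*g + 4)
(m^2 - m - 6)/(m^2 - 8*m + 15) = (m + 2)/(m - 5)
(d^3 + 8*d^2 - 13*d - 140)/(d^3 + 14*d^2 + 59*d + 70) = (d - 4)/(d + 2)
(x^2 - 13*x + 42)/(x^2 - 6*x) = (x - 7)/x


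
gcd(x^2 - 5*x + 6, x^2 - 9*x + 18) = x - 3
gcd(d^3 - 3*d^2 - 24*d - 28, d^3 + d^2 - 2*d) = d + 2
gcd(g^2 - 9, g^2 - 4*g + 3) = g - 3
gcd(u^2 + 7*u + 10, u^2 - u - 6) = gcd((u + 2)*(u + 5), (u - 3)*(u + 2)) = u + 2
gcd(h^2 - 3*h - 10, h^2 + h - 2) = h + 2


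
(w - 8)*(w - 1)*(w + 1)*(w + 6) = w^4 - 2*w^3 - 49*w^2 + 2*w + 48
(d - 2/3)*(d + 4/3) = d^2 + 2*d/3 - 8/9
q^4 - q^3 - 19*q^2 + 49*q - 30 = (q - 3)*(q - 2)*(q - 1)*(q + 5)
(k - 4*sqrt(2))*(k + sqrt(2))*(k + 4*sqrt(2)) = k^3 + sqrt(2)*k^2 - 32*k - 32*sqrt(2)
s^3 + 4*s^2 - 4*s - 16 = (s - 2)*(s + 2)*(s + 4)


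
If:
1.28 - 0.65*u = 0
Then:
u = 1.97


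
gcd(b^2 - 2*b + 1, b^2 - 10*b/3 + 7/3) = b - 1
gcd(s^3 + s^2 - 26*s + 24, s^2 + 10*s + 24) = s + 6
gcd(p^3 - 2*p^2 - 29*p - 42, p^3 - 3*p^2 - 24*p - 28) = p^2 - 5*p - 14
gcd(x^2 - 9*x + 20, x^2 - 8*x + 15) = x - 5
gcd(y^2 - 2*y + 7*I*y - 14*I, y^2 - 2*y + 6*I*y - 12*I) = y - 2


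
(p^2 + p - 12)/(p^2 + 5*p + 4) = (p - 3)/(p + 1)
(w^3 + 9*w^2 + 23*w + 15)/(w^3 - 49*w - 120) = (w + 1)/(w - 8)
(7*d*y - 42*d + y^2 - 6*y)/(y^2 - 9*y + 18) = (7*d + y)/(y - 3)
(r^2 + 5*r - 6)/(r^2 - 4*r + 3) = (r + 6)/(r - 3)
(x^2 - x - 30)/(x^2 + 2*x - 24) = (x^2 - x - 30)/(x^2 + 2*x - 24)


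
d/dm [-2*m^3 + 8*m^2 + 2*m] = -6*m^2 + 16*m + 2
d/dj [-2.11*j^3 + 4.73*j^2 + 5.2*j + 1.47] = -6.33*j^2 + 9.46*j + 5.2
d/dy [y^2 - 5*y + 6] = 2*y - 5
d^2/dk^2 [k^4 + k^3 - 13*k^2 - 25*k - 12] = 12*k^2 + 6*k - 26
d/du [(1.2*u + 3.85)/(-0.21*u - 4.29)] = (-0.911295*u - 18.616455)/(0.21*u + 4.29)^3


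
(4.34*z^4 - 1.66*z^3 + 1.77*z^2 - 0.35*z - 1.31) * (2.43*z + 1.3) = 10.5462*z^5 + 1.6082*z^4 + 2.1431*z^3 + 1.4505*z^2 - 3.6383*z - 1.703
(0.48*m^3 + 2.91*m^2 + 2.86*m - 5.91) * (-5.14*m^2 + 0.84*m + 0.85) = -2.4672*m^5 - 14.5542*m^4 - 11.848*m^3 + 35.2533*m^2 - 2.5334*m - 5.0235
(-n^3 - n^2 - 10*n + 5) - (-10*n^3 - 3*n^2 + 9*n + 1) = 9*n^3 + 2*n^2 - 19*n + 4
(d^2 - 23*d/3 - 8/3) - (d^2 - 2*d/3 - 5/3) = -7*d - 1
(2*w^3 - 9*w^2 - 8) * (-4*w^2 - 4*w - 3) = -8*w^5 + 28*w^4 + 30*w^3 + 59*w^2 + 32*w + 24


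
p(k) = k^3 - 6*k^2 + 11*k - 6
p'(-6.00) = 191.00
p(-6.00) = -504.00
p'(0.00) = 11.00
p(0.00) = -6.00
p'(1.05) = 1.71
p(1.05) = 0.09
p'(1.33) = 0.35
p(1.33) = 0.37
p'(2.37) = -0.59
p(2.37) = -0.32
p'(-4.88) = 141.00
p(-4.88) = -318.78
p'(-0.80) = 22.52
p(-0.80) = -19.15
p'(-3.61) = 93.42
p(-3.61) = -170.95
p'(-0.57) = 18.81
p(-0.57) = -14.40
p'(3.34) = 4.39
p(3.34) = 1.07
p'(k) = 3*k^2 - 12*k + 11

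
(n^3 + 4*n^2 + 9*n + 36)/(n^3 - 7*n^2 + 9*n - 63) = (n + 4)/(n - 7)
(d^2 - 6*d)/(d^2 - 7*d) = (d - 6)/(d - 7)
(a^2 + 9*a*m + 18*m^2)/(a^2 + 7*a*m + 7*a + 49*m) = (a^2 + 9*a*m + 18*m^2)/(a^2 + 7*a*m + 7*a + 49*m)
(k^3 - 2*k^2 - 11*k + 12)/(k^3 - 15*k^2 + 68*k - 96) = (k^2 + 2*k - 3)/(k^2 - 11*k + 24)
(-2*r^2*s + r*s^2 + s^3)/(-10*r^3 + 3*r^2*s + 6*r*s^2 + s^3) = s/(5*r + s)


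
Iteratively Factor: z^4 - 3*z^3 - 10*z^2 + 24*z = (z - 4)*(z^3 + z^2 - 6*z) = z*(z - 4)*(z^2 + z - 6) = z*(z - 4)*(z - 2)*(z + 3)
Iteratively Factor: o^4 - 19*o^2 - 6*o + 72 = (o - 4)*(o^3 + 4*o^2 - 3*o - 18) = (o - 4)*(o + 3)*(o^2 + o - 6) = (o - 4)*(o - 2)*(o + 3)*(o + 3)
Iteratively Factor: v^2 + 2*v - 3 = (v - 1)*(v + 3)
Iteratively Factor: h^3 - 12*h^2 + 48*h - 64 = (h - 4)*(h^2 - 8*h + 16) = (h - 4)^2*(h - 4)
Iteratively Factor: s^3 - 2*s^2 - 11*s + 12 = (s - 1)*(s^2 - s - 12) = (s - 1)*(s + 3)*(s - 4)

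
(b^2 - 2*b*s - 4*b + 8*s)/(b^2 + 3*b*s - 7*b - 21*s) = (b^2 - 2*b*s - 4*b + 8*s)/(b^2 + 3*b*s - 7*b - 21*s)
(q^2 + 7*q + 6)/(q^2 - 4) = (q^2 + 7*q + 6)/(q^2 - 4)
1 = 1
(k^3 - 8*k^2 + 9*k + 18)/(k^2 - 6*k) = k - 2 - 3/k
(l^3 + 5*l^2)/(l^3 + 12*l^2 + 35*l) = l/(l + 7)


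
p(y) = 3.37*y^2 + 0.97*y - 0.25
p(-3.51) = 37.86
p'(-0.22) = -0.51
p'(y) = 6.74*y + 0.97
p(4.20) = 63.27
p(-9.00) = 263.99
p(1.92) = 14.04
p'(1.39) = 10.34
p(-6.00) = 115.25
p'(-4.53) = -29.56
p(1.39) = 7.61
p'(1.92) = 13.91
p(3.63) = 47.68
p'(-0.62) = -3.21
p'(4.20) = 29.28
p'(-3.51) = -22.69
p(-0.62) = 0.44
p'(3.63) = 25.44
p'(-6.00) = -39.47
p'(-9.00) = -59.69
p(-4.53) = 64.51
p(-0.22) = -0.30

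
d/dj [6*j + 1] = 6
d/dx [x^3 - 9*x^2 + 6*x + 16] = 3*x^2 - 18*x + 6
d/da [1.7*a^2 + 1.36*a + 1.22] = 3.4*a + 1.36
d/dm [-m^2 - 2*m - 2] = -2*m - 2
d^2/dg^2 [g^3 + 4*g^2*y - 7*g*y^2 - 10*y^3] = 6*g + 8*y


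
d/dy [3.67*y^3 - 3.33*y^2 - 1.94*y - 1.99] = 11.01*y^2 - 6.66*y - 1.94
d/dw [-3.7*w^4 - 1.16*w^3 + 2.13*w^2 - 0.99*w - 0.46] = -14.8*w^3 - 3.48*w^2 + 4.26*w - 0.99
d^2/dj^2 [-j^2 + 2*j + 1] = -2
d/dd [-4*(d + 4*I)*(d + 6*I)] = -8*d - 40*I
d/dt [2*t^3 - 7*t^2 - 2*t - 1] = 6*t^2 - 14*t - 2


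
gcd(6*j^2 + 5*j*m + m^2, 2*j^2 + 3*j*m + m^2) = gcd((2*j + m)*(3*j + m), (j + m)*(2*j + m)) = 2*j + m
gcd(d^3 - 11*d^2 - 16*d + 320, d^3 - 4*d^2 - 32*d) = d - 8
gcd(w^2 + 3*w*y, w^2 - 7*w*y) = w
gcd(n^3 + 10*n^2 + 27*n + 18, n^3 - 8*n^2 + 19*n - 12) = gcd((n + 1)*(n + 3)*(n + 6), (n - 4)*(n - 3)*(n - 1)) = 1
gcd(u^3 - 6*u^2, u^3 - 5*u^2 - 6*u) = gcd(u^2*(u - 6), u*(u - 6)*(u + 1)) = u^2 - 6*u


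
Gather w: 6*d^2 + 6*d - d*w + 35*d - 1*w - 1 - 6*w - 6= 6*d^2 + 41*d + w*(-d - 7) - 7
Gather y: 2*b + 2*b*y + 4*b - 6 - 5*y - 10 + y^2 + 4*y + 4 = 6*b + y^2 + y*(2*b - 1) - 12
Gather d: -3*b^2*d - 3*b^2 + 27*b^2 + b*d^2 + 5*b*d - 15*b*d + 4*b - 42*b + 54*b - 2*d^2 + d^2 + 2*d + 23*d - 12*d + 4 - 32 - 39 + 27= 24*b^2 + 16*b + d^2*(b - 1) + d*(-3*b^2 - 10*b + 13) - 40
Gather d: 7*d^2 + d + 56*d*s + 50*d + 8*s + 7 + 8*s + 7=7*d^2 + d*(56*s + 51) + 16*s + 14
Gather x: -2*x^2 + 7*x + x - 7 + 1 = -2*x^2 + 8*x - 6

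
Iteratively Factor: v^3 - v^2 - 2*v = (v)*(v^2 - v - 2) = v*(v + 1)*(v - 2)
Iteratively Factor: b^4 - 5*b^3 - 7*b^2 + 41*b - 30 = (b - 5)*(b^3 - 7*b + 6) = (b - 5)*(b + 3)*(b^2 - 3*b + 2) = (b - 5)*(b - 1)*(b + 3)*(b - 2)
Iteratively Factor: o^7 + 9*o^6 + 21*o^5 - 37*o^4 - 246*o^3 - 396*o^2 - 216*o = (o + 3)*(o^6 + 6*o^5 + 3*o^4 - 46*o^3 - 108*o^2 - 72*o) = (o - 3)*(o + 3)*(o^5 + 9*o^4 + 30*o^3 + 44*o^2 + 24*o) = (o - 3)*(o + 3)^2*(o^4 + 6*o^3 + 12*o^2 + 8*o) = (o - 3)*(o + 2)*(o + 3)^2*(o^3 + 4*o^2 + 4*o) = (o - 3)*(o + 2)^2*(o + 3)^2*(o^2 + 2*o) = (o - 3)*(o + 2)^3*(o + 3)^2*(o)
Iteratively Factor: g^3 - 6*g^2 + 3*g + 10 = (g - 2)*(g^2 - 4*g - 5) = (g - 5)*(g - 2)*(g + 1)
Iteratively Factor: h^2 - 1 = (h + 1)*(h - 1)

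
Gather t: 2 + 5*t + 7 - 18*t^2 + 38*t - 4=-18*t^2 + 43*t + 5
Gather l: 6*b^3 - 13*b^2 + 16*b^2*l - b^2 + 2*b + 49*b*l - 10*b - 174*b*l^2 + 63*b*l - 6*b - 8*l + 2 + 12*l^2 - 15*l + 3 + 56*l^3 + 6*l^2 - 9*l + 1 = 6*b^3 - 14*b^2 - 14*b + 56*l^3 + l^2*(18 - 174*b) + l*(16*b^2 + 112*b - 32) + 6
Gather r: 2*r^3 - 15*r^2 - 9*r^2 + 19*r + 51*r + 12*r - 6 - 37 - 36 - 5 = 2*r^3 - 24*r^2 + 82*r - 84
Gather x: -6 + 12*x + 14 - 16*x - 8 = -4*x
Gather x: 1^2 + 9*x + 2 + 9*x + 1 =18*x + 4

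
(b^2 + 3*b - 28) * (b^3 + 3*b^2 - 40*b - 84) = b^5 + 6*b^4 - 59*b^3 - 288*b^2 + 868*b + 2352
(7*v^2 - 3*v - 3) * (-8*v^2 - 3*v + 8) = -56*v^4 + 3*v^3 + 89*v^2 - 15*v - 24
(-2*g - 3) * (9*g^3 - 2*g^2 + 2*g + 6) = -18*g^4 - 23*g^3 + 2*g^2 - 18*g - 18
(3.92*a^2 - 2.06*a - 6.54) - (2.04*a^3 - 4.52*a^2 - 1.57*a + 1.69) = -2.04*a^3 + 8.44*a^2 - 0.49*a - 8.23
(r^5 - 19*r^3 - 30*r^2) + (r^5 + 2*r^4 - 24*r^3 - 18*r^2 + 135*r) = 2*r^5 + 2*r^4 - 43*r^3 - 48*r^2 + 135*r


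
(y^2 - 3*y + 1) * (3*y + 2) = 3*y^3 - 7*y^2 - 3*y + 2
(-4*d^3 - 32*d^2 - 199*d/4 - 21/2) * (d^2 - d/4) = -4*d^5 - 31*d^4 - 167*d^3/4 + 31*d^2/16 + 21*d/8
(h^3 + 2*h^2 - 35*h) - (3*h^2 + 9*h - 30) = h^3 - h^2 - 44*h + 30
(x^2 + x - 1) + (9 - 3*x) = x^2 - 2*x + 8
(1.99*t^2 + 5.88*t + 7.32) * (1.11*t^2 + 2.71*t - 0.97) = 2.2089*t^4 + 11.9197*t^3 + 22.1297*t^2 + 14.1336*t - 7.1004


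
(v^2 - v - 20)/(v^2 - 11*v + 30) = (v + 4)/(v - 6)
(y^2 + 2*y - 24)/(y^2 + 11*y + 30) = (y - 4)/(y + 5)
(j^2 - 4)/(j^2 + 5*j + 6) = (j - 2)/(j + 3)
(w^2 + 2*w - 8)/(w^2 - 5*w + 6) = (w + 4)/(w - 3)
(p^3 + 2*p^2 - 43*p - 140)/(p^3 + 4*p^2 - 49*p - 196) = (p + 5)/(p + 7)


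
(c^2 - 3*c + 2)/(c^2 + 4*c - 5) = (c - 2)/(c + 5)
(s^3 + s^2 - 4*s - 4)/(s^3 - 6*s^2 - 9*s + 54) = (s^3 + s^2 - 4*s - 4)/(s^3 - 6*s^2 - 9*s + 54)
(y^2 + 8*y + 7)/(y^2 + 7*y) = (y + 1)/y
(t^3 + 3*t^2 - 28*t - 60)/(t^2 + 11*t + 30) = (t^2 - 3*t - 10)/(t + 5)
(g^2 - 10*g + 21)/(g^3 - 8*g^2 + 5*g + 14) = (g - 3)/(g^2 - g - 2)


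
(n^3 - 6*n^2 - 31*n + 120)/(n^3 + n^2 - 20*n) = (n^2 - 11*n + 24)/(n*(n - 4))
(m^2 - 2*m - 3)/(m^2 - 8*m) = (m^2 - 2*m - 3)/(m*(m - 8))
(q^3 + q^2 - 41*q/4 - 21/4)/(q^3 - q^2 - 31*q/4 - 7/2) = (2*q^2 + q - 21)/(2*q^2 - 3*q - 14)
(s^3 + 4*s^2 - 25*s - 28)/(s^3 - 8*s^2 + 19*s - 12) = (s^2 + 8*s + 7)/(s^2 - 4*s + 3)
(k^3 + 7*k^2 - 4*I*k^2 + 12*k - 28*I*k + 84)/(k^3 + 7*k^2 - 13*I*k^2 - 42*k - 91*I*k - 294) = (k + 2*I)/(k - 7*I)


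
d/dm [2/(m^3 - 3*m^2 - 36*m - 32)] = 6*(-m^2 + 2*m + 12)/(-m^3 + 3*m^2 + 36*m + 32)^2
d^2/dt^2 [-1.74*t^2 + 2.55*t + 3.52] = -3.48000000000000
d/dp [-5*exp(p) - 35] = -5*exp(p)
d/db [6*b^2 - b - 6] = 12*b - 1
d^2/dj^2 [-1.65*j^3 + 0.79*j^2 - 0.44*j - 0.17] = 1.58 - 9.9*j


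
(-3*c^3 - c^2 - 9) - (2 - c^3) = -2*c^3 - c^2 - 11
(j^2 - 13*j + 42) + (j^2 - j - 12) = 2*j^2 - 14*j + 30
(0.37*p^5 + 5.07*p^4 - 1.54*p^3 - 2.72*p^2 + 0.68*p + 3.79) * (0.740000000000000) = 0.2738*p^5 + 3.7518*p^4 - 1.1396*p^3 - 2.0128*p^2 + 0.5032*p + 2.8046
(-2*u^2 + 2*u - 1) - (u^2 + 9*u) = -3*u^2 - 7*u - 1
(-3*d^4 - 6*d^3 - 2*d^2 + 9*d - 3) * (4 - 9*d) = 27*d^5 + 42*d^4 - 6*d^3 - 89*d^2 + 63*d - 12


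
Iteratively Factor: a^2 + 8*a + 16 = (a + 4)*(a + 4)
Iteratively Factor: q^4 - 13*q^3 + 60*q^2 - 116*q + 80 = (q - 4)*(q^3 - 9*q^2 + 24*q - 20) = (q - 4)*(q - 2)*(q^2 - 7*q + 10) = (q - 5)*(q - 4)*(q - 2)*(q - 2)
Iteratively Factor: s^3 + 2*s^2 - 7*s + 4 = (s + 4)*(s^2 - 2*s + 1) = (s - 1)*(s + 4)*(s - 1)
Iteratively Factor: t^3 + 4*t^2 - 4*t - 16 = (t - 2)*(t^2 + 6*t + 8) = (t - 2)*(t + 4)*(t + 2)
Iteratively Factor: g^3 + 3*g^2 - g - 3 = (g + 3)*(g^2 - 1) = (g - 1)*(g + 3)*(g + 1)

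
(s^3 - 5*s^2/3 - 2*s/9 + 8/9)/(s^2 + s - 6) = (9*s^3 - 15*s^2 - 2*s + 8)/(9*(s^2 + s - 6))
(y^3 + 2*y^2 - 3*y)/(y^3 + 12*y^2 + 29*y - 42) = y*(y + 3)/(y^2 + 13*y + 42)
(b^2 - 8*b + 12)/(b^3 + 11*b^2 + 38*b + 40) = (b^2 - 8*b + 12)/(b^3 + 11*b^2 + 38*b + 40)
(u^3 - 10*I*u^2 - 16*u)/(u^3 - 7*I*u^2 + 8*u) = (u - 2*I)/(u + I)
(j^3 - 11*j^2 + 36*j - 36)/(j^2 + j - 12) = (j^2 - 8*j + 12)/(j + 4)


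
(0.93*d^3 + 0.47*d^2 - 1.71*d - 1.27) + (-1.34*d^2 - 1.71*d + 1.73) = 0.93*d^3 - 0.87*d^2 - 3.42*d + 0.46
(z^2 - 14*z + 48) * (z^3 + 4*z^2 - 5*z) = z^5 - 10*z^4 - 13*z^3 + 262*z^2 - 240*z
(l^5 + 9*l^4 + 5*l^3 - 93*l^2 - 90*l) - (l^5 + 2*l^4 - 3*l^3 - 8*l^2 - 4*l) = 7*l^4 + 8*l^3 - 85*l^2 - 86*l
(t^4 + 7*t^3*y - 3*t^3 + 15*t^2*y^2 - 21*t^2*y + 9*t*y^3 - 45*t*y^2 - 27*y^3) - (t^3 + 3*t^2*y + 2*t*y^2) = t^4 + 7*t^3*y - 4*t^3 + 15*t^2*y^2 - 24*t^2*y + 9*t*y^3 - 47*t*y^2 - 27*y^3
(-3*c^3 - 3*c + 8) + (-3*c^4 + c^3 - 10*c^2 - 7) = -3*c^4 - 2*c^3 - 10*c^2 - 3*c + 1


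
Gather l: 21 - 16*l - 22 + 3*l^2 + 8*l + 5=3*l^2 - 8*l + 4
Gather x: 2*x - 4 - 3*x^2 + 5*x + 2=-3*x^2 + 7*x - 2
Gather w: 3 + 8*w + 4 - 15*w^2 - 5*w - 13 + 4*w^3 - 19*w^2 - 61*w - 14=4*w^3 - 34*w^2 - 58*w - 20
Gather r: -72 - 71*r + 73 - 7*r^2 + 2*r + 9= -7*r^2 - 69*r + 10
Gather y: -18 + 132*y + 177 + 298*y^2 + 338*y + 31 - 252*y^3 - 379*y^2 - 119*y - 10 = -252*y^3 - 81*y^2 + 351*y + 180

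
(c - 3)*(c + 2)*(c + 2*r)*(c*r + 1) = c^4*r + 2*c^3*r^2 - c^3*r + c^3 - 2*c^2*r^2 - 4*c^2*r - c^2 - 12*c*r^2 - 2*c*r - 6*c - 12*r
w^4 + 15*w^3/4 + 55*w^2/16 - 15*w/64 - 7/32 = (w - 1/4)*(w + 1/4)*(w + 7/4)*(w + 2)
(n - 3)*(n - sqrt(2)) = n^2 - 3*n - sqrt(2)*n + 3*sqrt(2)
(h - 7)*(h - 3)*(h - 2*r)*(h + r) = h^4 - h^3*r - 10*h^3 - 2*h^2*r^2 + 10*h^2*r + 21*h^2 + 20*h*r^2 - 21*h*r - 42*r^2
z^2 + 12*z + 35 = (z + 5)*(z + 7)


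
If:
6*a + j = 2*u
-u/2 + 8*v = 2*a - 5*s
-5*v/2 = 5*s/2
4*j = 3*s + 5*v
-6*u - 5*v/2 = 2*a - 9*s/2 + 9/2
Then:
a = -207/1396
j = -63/698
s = 63/349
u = -171/349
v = -63/349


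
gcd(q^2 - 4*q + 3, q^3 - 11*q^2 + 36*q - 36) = q - 3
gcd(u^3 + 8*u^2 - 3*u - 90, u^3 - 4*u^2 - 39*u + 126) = u^2 + 3*u - 18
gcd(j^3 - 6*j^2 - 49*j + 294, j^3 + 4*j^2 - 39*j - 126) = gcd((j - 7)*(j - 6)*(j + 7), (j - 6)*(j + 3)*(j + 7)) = j^2 + j - 42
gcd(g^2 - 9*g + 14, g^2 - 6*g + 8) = g - 2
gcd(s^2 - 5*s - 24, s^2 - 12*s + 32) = s - 8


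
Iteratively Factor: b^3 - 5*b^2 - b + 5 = (b - 1)*(b^2 - 4*b - 5) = (b - 5)*(b - 1)*(b + 1)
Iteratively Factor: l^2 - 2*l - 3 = (l + 1)*(l - 3)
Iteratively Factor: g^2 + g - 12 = (g + 4)*(g - 3)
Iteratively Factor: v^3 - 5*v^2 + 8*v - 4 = (v - 2)*(v^2 - 3*v + 2) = (v - 2)^2*(v - 1)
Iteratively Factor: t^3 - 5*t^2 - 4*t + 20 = (t - 5)*(t^2 - 4) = (t - 5)*(t - 2)*(t + 2)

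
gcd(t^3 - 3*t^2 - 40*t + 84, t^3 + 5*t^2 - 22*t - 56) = 1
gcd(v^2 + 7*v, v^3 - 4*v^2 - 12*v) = v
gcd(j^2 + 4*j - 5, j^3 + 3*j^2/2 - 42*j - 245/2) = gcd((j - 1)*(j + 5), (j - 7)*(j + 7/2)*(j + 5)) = j + 5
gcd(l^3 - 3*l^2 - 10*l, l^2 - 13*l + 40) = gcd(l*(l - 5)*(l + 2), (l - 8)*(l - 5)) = l - 5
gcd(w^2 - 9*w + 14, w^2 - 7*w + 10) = w - 2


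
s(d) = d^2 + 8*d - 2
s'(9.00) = 26.00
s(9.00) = 151.00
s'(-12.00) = -16.00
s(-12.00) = 46.00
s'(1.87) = 11.74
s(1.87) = 16.46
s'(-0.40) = 7.20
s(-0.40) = -5.04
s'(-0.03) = 7.94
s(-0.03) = -2.24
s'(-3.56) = 0.88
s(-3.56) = -17.81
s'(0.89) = 9.78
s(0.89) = 5.91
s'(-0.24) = 7.52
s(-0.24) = -3.86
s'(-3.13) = 1.74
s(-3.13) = -17.24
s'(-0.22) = 7.56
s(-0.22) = -3.71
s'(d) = 2*d + 8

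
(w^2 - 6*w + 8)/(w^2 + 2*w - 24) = (w - 2)/(w + 6)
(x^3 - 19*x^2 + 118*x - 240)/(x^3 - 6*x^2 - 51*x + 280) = (x - 6)/(x + 7)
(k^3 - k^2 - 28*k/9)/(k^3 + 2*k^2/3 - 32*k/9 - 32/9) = k*(3*k - 7)/(3*k^2 - 2*k - 8)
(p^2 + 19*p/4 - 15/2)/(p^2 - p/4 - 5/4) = (p + 6)/(p + 1)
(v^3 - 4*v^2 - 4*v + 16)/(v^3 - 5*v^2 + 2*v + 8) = (v + 2)/(v + 1)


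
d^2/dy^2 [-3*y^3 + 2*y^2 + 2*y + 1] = 4 - 18*y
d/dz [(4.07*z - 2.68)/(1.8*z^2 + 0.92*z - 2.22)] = (-7.326*z^2 + 9.648*z - 6.5698)/(3.24*z^4 + 3.312*z^3 - 7.1456*z^2 - 4.0848*z + 4.9284)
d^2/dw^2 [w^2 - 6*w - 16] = 2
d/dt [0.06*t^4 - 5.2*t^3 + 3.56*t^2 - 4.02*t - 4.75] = 0.24*t^3 - 15.6*t^2 + 7.12*t - 4.02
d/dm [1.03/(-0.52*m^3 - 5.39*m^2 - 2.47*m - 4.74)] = (1.6068*m^2 + 11.1034*m + 2.5441)/(0.52*m^3 + 5.39*m^2 + 2.47*m + 4.74)^2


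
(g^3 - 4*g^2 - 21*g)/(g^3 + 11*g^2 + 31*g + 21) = g*(g - 7)/(g^2 + 8*g + 7)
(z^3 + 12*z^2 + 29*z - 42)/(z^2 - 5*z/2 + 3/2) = 2*(z^2 + 13*z + 42)/(2*z - 3)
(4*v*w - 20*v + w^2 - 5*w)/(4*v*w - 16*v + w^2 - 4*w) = (w - 5)/(w - 4)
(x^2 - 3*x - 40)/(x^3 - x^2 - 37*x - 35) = (x - 8)/(x^2 - 6*x - 7)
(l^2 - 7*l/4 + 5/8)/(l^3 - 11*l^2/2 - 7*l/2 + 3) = (l - 5/4)/(l^2 - 5*l - 6)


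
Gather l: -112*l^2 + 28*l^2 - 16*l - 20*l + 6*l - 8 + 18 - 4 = -84*l^2 - 30*l + 6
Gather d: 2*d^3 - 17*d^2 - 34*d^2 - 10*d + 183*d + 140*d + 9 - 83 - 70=2*d^3 - 51*d^2 + 313*d - 144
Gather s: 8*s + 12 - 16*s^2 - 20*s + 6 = -16*s^2 - 12*s + 18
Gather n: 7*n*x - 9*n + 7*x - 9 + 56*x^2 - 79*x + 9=n*(7*x - 9) + 56*x^2 - 72*x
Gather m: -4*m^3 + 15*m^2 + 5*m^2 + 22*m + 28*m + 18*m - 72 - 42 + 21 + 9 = -4*m^3 + 20*m^2 + 68*m - 84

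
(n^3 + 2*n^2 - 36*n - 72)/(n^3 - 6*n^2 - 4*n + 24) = (n + 6)/(n - 2)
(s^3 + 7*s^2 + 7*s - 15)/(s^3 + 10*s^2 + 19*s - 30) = (s + 3)/(s + 6)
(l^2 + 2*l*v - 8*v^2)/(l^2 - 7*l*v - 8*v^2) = (-l^2 - 2*l*v + 8*v^2)/(-l^2 + 7*l*v + 8*v^2)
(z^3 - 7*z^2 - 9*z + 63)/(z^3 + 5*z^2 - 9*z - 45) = (z - 7)/(z + 5)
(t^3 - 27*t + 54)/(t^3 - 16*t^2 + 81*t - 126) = (t^2 + 3*t - 18)/(t^2 - 13*t + 42)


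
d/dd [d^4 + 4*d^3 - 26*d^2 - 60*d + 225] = 4*d^3 + 12*d^2 - 52*d - 60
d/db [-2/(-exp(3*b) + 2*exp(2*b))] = 2*(4 - 3*exp(b))*exp(-2*b)/(exp(b) - 2)^2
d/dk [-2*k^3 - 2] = -6*k^2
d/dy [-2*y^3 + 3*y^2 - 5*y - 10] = -6*y^2 + 6*y - 5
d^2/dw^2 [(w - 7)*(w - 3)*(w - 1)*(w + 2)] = 12*w^2 - 54*w + 18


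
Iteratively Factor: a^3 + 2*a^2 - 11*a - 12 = (a - 3)*(a^2 + 5*a + 4) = (a - 3)*(a + 4)*(a + 1)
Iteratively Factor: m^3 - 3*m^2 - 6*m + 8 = (m - 1)*(m^2 - 2*m - 8) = (m - 4)*(m - 1)*(m + 2)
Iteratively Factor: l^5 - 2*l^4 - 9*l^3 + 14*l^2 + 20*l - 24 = (l + 2)*(l^4 - 4*l^3 - l^2 + 16*l - 12) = (l - 2)*(l + 2)*(l^3 - 2*l^2 - 5*l + 6) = (l - 2)*(l - 1)*(l + 2)*(l^2 - l - 6) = (l - 3)*(l - 2)*(l - 1)*(l + 2)*(l + 2)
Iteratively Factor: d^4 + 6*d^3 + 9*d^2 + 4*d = (d + 1)*(d^3 + 5*d^2 + 4*d) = (d + 1)*(d + 4)*(d^2 + d) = d*(d + 1)*(d + 4)*(d + 1)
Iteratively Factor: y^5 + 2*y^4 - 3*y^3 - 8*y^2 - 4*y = (y + 1)*(y^4 + y^3 - 4*y^2 - 4*y) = (y - 2)*(y + 1)*(y^3 + 3*y^2 + 2*y) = (y - 2)*(y + 1)^2*(y^2 + 2*y) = y*(y - 2)*(y + 1)^2*(y + 2)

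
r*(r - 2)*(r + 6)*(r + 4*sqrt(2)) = r^4 + 4*r^3 + 4*sqrt(2)*r^3 - 12*r^2 + 16*sqrt(2)*r^2 - 48*sqrt(2)*r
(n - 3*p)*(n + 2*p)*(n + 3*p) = n^3 + 2*n^2*p - 9*n*p^2 - 18*p^3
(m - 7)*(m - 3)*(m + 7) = m^3 - 3*m^2 - 49*m + 147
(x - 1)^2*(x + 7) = x^3 + 5*x^2 - 13*x + 7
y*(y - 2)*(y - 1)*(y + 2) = y^4 - y^3 - 4*y^2 + 4*y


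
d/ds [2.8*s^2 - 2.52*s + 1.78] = 5.6*s - 2.52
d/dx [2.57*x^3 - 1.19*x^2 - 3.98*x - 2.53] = 7.71*x^2 - 2.38*x - 3.98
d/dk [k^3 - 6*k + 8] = 3*k^2 - 6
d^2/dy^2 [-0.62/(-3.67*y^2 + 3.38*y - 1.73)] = (-16.701436*y^2 + 15.381704*y + 0.62*(7.34*y - 3.38)*(14.68*y - 6.76) - 7.872884)/(3.67*y^2 - 3.38*y + 1.73)^3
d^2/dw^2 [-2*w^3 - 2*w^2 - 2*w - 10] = -12*w - 4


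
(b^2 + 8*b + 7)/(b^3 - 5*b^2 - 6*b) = (b + 7)/(b*(b - 6))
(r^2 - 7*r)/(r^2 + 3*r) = (r - 7)/(r + 3)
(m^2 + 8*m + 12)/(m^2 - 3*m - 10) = (m + 6)/(m - 5)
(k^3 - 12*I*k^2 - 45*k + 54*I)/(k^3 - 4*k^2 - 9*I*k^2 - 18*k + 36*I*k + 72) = (k - 3*I)/(k - 4)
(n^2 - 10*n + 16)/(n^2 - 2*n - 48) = (n - 2)/(n + 6)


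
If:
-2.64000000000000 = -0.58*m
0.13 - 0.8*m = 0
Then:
No Solution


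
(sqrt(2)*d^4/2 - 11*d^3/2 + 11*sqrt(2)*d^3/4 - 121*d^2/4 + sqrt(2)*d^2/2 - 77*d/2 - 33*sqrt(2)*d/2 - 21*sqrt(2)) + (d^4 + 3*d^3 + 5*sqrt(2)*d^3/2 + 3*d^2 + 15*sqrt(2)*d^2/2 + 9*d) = sqrt(2)*d^4/2 + d^4 - 5*d^3/2 + 21*sqrt(2)*d^3/4 - 109*d^2/4 + 8*sqrt(2)*d^2 - 59*d/2 - 33*sqrt(2)*d/2 - 21*sqrt(2)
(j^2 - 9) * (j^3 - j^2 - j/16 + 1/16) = j^5 - j^4 - 145*j^3/16 + 145*j^2/16 + 9*j/16 - 9/16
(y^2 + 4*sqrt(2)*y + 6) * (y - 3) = y^3 - 3*y^2 + 4*sqrt(2)*y^2 - 12*sqrt(2)*y + 6*y - 18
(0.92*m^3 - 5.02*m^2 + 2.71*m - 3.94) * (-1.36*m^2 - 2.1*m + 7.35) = -1.2512*m^5 + 4.8952*m^4 + 13.6184*m^3 - 37.2296*m^2 + 28.1925*m - 28.959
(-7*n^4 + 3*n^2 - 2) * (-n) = 7*n^5 - 3*n^3 + 2*n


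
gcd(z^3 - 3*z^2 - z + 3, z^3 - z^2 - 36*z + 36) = z - 1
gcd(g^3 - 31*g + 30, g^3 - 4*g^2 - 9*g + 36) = 1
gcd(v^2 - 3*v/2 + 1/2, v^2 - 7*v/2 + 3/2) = v - 1/2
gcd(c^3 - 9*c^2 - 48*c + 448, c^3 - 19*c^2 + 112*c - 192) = c^2 - 16*c + 64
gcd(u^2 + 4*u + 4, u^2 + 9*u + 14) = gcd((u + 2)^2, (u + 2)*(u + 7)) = u + 2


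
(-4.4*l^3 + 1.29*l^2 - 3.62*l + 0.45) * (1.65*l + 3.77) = -7.26*l^4 - 14.4595*l^3 - 1.1097*l^2 - 12.9049*l + 1.6965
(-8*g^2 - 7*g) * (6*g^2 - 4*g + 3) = -48*g^4 - 10*g^3 + 4*g^2 - 21*g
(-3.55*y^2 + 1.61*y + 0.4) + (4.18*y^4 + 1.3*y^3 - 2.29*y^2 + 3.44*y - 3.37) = 4.18*y^4 + 1.3*y^3 - 5.84*y^2 + 5.05*y - 2.97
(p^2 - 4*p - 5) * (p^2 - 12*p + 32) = p^4 - 16*p^3 + 75*p^2 - 68*p - 160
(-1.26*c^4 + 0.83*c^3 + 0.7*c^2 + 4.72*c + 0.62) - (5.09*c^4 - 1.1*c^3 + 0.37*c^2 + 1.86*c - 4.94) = -6.35*c^4 + 1.93*c^3 + 0.33*c^2 + 2.86*c + 5.56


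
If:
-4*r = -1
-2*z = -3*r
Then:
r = 1/4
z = 3/8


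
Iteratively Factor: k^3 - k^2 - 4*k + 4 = (k - 2)*(k^2 + k - 2) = (k - 2)*(k - 1)*(k + 2)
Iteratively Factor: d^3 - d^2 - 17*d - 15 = (d + 3)*(d^2 - 4*d - 5) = (d + 1)*(d + 3)*(d - 5)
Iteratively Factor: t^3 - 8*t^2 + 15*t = (t - 3)*(t^2 - 5*t) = (t - 5)*(t - 3)*(t)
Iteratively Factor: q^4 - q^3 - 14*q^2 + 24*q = (q - 3)*(q^3 + 2*q^2 - 8*q) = (q - 3)*(q - 2)*(q^2 + 4*q) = q*(q - 3)*(q - 2)*(q + 4)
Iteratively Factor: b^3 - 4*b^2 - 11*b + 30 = (b - 5)*(b^2 + b - 6) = (b - 5)*(b + 3)*(b - 2)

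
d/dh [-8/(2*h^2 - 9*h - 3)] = 8*(4*h - 9)/(-2*h^2 + 9*h + 3)^2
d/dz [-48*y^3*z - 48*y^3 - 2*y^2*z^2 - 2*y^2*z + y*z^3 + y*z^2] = y*(-48*y^2 - 4*y*z - 2*y + 3*z^2 + 2*z)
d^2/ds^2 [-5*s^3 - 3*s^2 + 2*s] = -30*s - 6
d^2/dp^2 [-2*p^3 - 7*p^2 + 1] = -12*p - 14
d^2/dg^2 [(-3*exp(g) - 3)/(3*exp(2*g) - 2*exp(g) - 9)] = (-27*exp(4*g) - 126*exp(3*g) - 432*exp(2*g) - 282*exp(g) - 189)*exp(g)/(27*exp(6*g) - 54*exp(5*g) - 207*exp(4*g) + 316*exp(3*g) + 621*exp(2*g) - 486*exp(g) - 729)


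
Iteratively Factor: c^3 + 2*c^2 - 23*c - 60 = (c + 3)*(c^2 - c - 20) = (c + 3)*(c + 4)*(c - 5)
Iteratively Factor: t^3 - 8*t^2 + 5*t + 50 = (t - 5)*(t^2 - 3*t - 10) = (t - 5)*(t + 2)*(t - 5)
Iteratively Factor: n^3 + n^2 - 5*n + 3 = (n - 1)*(n^2 + 2*n - 3) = (n - 1)*(n + 3)*(n - 1)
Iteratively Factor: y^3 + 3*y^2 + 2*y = (y)*(y^2 + 3*y + 2) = y*(y + 1)*(y + 2)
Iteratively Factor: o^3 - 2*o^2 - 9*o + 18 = (o - 3)*(o^2 + o - 6) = (o - 3)*(o - 2)*(o + 3)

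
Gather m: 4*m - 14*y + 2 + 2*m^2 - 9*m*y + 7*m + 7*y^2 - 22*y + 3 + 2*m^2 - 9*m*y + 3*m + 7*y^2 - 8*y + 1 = 4*m^2 + m*(14 - 18*y) + 14*y^2 - 44*y + 6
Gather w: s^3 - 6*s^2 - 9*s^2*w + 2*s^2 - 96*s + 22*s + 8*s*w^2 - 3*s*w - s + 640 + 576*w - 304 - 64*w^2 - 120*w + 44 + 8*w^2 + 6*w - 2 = s^3 - 4*s^2 - 75*s + w^2*(8*s - 56) + w*(-9*s^2 - 3*s + 462) + 378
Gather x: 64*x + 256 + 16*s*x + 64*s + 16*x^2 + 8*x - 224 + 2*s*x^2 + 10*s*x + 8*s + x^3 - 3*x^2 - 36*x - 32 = 72*s + x^3 + x^2*(2*s + 13) + x*(26*s + 36)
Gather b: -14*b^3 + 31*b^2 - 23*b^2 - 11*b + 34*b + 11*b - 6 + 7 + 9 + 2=-14*b^3 + 8*b^2 + 34*b + 12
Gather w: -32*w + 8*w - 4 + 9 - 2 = 3 - 24*w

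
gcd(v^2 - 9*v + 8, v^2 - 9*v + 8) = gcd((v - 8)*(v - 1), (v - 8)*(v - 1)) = v^2 - 9*v + 8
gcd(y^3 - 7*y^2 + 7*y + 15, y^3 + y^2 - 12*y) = y - 3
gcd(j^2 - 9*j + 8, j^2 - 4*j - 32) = j - 8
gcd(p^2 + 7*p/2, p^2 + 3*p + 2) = 1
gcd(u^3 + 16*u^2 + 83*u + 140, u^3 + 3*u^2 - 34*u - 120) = u^2 + 9*u + 20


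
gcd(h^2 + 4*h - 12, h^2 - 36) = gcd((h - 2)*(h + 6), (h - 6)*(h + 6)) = h + 6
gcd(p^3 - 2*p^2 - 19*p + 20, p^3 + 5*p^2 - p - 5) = p - 1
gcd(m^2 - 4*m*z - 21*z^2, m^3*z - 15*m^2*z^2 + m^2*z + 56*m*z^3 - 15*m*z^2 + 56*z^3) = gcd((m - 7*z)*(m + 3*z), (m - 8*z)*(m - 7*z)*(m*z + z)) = -m + 7*z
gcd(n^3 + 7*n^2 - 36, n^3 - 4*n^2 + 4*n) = n - 2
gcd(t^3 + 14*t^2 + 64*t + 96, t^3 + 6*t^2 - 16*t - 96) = t^2 + 10*t + 24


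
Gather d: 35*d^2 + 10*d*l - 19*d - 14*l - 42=35*d^2 + d*(10*l - 19) - 14*l - 42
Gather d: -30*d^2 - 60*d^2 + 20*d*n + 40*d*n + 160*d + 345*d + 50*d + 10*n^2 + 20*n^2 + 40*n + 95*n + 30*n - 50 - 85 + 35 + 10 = -90*d^2 + d*(60*n + 555) + 30*n^2 + 165*n - 90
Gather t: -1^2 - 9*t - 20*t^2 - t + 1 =-20*t^2 - 10*t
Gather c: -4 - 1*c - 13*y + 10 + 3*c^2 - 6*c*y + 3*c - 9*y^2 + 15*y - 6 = 3*c^2 + c*(2 - 6*y) - 9*y^2 + 2*y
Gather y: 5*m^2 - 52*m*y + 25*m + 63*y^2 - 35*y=5*m^2 + 25*m + 63*y^2 + y*(-52*m - 35)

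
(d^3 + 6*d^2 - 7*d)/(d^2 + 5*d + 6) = d*(d^2 + 6*d - 7)/(d^2 + 5*d + 6)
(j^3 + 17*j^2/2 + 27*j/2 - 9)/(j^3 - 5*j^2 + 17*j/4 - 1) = 2*(j^2 + 9*j + 18)/(2*j^2 - 9*j + 4)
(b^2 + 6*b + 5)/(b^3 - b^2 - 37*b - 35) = 1/(b - 7)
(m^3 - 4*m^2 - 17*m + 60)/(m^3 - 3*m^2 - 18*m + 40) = (m - 3)/(m - 2)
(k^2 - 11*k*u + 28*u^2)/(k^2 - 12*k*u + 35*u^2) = (-k + 4*u)/(-k + 5*u)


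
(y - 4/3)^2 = y^2 - 8*y/3 + 16/9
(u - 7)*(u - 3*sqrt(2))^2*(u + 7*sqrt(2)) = u^4 - 7*u^3 + sqrt(2)*u^3 - 66*u^2 - 7*sqrt(2)*u^2 + 126*sqrt(2)*u + 462*u - 882*sqrt(2)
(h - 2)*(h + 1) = h^2 - h - 2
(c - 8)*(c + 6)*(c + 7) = c^3 + 5*c^2 - 62*c - 336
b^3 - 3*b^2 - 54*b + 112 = (b - 8)*(b - 2)*(b + 7)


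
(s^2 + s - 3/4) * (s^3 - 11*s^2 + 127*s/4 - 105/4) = s^5 - 10*s^4 + 20*s^3 + 55*s^2/4 - 801*s/16 + 315/16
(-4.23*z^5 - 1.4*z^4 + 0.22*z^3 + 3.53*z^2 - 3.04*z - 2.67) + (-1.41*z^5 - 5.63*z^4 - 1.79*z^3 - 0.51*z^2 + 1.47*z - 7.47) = -5.64*z^5 - 7.03*z^4 - 1.57*z^3 + 3.02*z^2 - 1.57*z - 10.14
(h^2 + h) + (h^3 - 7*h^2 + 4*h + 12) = h^3 - 6*h^2 + 5*h + 12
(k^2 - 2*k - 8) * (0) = 0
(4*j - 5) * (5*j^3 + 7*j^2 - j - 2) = 20*j^4 + 3*j^3 - 39*j^2 - 3*j + 10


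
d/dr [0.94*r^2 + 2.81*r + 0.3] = 1.88*r + 2.81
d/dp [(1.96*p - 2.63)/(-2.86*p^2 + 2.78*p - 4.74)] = (5.6056*p^2 - 15.0436*p - 1.979)/(8.1796*p^4 - 15.9016*p^3 + 34.8412*p^2 - 26.3544*p + 22.4676)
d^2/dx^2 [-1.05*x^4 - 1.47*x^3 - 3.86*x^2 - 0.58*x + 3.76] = -12.6*x^2 - 8.82*x - 7.72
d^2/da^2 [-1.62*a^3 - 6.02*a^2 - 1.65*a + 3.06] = -9.72*a - 12.04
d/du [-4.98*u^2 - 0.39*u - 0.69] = -9.96*u - 0.39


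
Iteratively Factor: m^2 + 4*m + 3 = (m + 3)*(m + 1)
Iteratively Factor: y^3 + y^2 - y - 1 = (y - 1)*(y^2 + 2*y + 1) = (y - 1)*(y + 1)*(y + 1)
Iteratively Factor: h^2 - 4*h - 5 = (h - 5)*(h + 1)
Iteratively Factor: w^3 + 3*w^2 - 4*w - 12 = (w + 3)*(w^2 - 4) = (w + 2)*(w + 3)*(w - 2)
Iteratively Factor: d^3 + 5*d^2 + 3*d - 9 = (d + 3)*(d^2 + 2*d - 3) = (d + 3)^2*(d - 1)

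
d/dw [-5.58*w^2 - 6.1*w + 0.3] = -11.16*w - 6.1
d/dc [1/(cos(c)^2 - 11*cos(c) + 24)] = (2*cos(c) - 11)*sin(c)/(cos(c)^2 - 11*cos(c) + 24)^2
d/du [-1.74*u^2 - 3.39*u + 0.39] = -3.48*u - 3.39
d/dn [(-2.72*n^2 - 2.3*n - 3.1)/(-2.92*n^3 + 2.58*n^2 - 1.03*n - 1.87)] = (-7.9424*n^4 - 13.432*n^3 - 18.4204*n^2 + 26.1688*n + 1.108)/(8.5264*n^6 - 15.0672*n^5 + 12.6716*n^4 + 5.606*n^3 - 8.5883*n^2 + 3.8522*n + 3.4969)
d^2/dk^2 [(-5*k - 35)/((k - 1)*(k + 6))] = 10*(-k^3 - 21*k^2 - 123*k - 247)/(k^6 + 15*k^5 + 57*k^4 - 55*k^3 - 342*k^2 + 540*k - 216)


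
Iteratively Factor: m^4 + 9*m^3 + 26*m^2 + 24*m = (m + 2)*(m^3 + 7*m^2 + 12*m) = m*(m + 2)*(m^2 + 7*m + 12) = m*(m + 2)*(m + 4)*(m + 3)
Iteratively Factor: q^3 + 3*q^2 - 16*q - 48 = (q - 4)*(q^2 + 7*q + 12) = (q - 4)*(q + 3)*(q + 4)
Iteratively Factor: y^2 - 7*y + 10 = (y - 2)*(y - 5)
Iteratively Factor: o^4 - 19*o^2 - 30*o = (o + 2)*(o^3 - 2*o^2 - 15*o) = o*(o + 2)*(o^2 - 2*o - 15) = o*(o - 5)*(o + 2)*(o + 3)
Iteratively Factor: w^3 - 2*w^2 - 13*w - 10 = (w + 1)*(w^2 - 3*w - 10) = (w + 1)*(w + 2)*(w - 5)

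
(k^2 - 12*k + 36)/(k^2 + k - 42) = (k - 6)/(k + 7)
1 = 1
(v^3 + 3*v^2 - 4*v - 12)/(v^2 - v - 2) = (v^2 + 5*v + 6)/(v + 1)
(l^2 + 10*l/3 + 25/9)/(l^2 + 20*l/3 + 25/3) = (l + 5/3)/(l + 5)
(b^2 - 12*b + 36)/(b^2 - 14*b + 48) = (b - 6)/(b - 8)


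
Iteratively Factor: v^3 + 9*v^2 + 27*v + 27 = (v + 3)*(v^2 + 6*v + 9) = (v + 3)^2*(v + 3)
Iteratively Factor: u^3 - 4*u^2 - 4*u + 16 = (u + 2)*(u^2 - 6*u + 8) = (u - 4)*(u + 2)*(u - 2)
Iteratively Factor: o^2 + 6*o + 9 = (o + 3)*(o + 3)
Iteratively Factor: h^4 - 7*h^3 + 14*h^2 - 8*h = (h)*(h^3 - 7*h^2 + 14*h - 8) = h*(h - 2)*(h^2 - 5*h + 4) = h*(h - 2)*(h - 1)*(h - 4)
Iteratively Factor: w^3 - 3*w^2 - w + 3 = (w - 1)*(w^2 - 2*w - 3) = (w - 1)*(w + 1)*(w - 3)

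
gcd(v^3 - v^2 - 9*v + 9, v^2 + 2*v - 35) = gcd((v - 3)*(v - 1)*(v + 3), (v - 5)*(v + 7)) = 1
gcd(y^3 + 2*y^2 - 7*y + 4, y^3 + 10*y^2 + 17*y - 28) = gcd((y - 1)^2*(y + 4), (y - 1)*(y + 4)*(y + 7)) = y^2 + 3*y - 4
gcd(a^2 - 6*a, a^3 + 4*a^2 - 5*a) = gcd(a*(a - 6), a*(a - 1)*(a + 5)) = a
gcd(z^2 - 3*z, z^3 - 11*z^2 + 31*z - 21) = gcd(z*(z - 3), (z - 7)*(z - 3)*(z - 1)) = z - 3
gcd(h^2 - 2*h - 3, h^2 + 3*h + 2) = h + 1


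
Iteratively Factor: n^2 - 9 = (n - 3)*(n + 3)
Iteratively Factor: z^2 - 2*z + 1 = (z - 1)*(z - 1)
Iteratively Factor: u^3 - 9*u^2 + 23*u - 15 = (u - 5)*(u^2 - 4*u + 3) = (u - 5)*(u - 1)*(u - 3)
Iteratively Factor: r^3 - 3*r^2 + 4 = (r - 2)*(r^2 - r - 2) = (r - 2)^2*(r + 1)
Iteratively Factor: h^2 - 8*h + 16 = (h - 4)*(h - 4)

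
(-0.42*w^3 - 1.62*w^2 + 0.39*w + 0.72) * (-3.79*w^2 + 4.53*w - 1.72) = 1.5918*w^5 + 4.2372*w^4 - 8.0943*w^3 + 1.8243*w^2 + 2.5908*w - 1.2384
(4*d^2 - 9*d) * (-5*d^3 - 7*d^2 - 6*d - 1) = -20*d^5 + 17*d^4 + 39*d^3 + 50*d^2 + 9*d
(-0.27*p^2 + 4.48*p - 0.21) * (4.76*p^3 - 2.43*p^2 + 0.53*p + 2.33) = -1.2852*p^5 + 21.9809*p^4 - 12.0291*p^3 + 2.2556*p^2 + 10.3271*p - 0.4893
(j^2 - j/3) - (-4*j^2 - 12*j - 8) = 5*j^2 + 35*j/3 + 8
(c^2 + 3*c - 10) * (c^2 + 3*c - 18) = c^4 + 6*c^3 - 19*c^2 - 84*c + 180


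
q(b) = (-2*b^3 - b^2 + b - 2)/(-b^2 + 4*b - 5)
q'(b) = (2*b - 4)*(-2*b^3 - b^2 + b - 2)/(-b^2 + 4*b - 5)^2 + (-6*b^2 - 2*b + 1)/(-b^2 + 4*b - 5)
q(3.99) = 28.42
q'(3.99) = -2.14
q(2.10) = 22.61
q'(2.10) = 24.89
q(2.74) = 30.96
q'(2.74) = 2.40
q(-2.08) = -0.54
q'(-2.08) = 0.93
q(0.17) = 0.43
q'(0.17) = 0.25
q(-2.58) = -1.05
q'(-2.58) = 1.10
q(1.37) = 5.48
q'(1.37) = 14.25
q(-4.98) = -4.33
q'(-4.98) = 1.56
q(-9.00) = -11.20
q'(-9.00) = 1.81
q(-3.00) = -1.54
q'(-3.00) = 1.22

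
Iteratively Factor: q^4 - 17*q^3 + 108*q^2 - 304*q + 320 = (q - 4)*(q^3 - 13*q^2 + 56*q - 80) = (q - 4)^2*(q^2 - 9*q + 20) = (q - 5)*(q - 4)^2*(q - 4)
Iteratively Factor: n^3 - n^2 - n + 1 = (n + 1)*(n^2 - 2*n + 1) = (n - 1)*(n + 1)*(n - 1)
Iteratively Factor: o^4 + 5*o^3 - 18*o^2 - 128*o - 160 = (o - 5)*(o^3 + 10*o^2 + 32*o + 32) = (o - 5)*(o + 2)*(o^2 + 8*o + 16) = (o - 5)*(o + 2)*(o + 4)*(o + 4)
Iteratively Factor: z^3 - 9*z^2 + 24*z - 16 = (z - 4)*(z^2 - 5*z + 4) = (z - 4)*(z - 1)*(z - 4)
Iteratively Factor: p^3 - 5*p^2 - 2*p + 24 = (p - 3)*(p^2 - 2*p - 8) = (p - 4)*(p - 3)*(p + 2)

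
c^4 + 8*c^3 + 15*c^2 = c^2*(c + 3)*(c + 5)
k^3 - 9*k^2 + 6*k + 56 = (k - 7)*(k - 4)*(k + 2)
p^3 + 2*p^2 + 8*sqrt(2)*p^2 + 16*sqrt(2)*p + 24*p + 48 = (p + 2)*(p + 2*sqrt(2))*(p + 6*sqrt(2))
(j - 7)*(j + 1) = j^2 - 6*j - 7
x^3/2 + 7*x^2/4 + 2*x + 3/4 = (x/2 + 1/2)*(x + 1)*(x + 3/2)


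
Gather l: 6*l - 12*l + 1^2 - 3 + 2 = -6*l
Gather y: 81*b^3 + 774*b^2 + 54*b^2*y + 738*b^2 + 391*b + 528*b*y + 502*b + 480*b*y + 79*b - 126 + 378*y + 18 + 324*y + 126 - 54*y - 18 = 81*b^3 + 1512*b^2 + 972*b + y*(54*b^2 + 1008*b + 648)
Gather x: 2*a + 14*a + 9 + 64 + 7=16*a + 80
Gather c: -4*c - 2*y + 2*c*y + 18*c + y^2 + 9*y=c*(2*y + 14) + y^2 + 7*y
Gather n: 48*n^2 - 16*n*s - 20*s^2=48*n^2 - 16*n*s - 20*s^2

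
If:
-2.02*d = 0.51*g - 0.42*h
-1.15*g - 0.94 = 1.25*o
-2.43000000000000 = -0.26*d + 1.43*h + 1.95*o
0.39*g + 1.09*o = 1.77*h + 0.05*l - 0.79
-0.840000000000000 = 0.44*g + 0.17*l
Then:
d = -0.14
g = 0.54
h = -0.02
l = -6.33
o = -1.25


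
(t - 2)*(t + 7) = t^2 + 5*t - 14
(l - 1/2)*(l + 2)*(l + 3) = l^3 + 9*l^2/2 + 7*l/2 - 3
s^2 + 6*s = s*(s + 6)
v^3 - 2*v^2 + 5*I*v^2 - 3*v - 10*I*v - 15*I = (v - 3)*(v + 1)*(v + 5*I)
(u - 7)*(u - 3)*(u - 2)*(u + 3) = u^4 - 9*u^3 + 5*u^2 + 81*u - 126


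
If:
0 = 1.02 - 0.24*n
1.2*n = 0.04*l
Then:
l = 127.50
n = 4.25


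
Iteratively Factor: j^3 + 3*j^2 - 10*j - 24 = (j + 4)*(j^2 - j - 6) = (j + 2)*(j + 4)*(j - 3)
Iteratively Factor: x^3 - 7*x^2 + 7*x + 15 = (x - 3)*(x^2 - 4*x - 5) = (x - 5)*(x - 3)*(x + 1)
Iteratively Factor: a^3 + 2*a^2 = (a + 2)*(a^2) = a*(a + 2)*(a)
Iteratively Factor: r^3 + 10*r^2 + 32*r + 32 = (r + 4)*(r^2 + 6*r + 8) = (r + 2)*(r + 4)*(r + 4)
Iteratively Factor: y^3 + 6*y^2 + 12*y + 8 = (y + 2)*(y^2 + 4*y + 4) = (y + 2)^2*(y + 2)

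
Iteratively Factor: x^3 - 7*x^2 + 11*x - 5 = (x - 5)*(x^2 - 2*x + 1) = (x - 5)*(x - 1)*(x - 1)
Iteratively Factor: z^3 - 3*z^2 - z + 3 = (z - 3)*(z^2 - 1) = (z - 3)*(z + 1)*(z - 1)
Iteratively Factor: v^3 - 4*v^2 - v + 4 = (v + 1)*(v^2 - 5*v + 4) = (v - 4)*(v + 1)*(v - 1)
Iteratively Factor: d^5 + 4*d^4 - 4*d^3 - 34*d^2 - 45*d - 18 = (d + 3)*(d^4 + d^3 - 7*d^2 - 13*d - 6) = (d + 1)*(d + 3)*(d^3 - 7*d - 6) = (d - 3)*(d + 1)*(d + 3)*(d^2 + 3*d + 2) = (d - 3)*(d + 1)^2*(d + 3)*(d + 2)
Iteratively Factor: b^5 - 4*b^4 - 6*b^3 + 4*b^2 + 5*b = (b - 5)*(b^4 + b^3 - b^2 - b) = (b - 5)*(b + 1)*(b^3 - b) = (b - 5)*(b - 1)*(b + 1)*(b^2 + b) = (b - 5)*(b - 1)*(b + 1)^2*(b)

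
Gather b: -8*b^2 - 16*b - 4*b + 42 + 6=-8*b^2 - 20*b + 48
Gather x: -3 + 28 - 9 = 16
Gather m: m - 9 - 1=m - 10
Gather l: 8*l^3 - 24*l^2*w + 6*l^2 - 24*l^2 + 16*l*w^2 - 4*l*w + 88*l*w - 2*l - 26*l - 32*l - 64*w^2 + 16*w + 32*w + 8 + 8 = 8*l^3 + l^2*(-24*w - 18) + l*(16*w^2 + 84*w - 60) - 64*w^2 + 48*w + 16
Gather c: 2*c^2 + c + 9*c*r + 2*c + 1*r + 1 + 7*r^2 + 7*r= 2*c^2 + c*(9*r + 3) + 7*r^2 + 8*r + 1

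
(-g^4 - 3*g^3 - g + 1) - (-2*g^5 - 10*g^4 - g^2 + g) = 2*g^5 + 9*g^4 - 3*g^3 + g^2 - 2*g + 1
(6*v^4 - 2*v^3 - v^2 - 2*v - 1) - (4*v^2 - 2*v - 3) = 6*v^4 - 2*v^3 - 5*v^2 + 2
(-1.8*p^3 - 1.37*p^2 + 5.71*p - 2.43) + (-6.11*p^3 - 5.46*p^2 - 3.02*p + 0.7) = -7.91*p^3 - 6.83*p^2 + 2.69*p - 1.73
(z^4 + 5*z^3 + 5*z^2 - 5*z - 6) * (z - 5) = z^5 - 20*z^3 - 30*z^2 + 19*z + 30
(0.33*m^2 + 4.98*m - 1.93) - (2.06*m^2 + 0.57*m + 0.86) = -1.73*m^2 + 4.41*m - 2.79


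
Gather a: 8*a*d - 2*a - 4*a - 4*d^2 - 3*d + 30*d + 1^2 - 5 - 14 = a*(8*d - 6) - 4*d^2 + 27*d - 18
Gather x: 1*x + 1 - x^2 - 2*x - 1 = -x^2 - x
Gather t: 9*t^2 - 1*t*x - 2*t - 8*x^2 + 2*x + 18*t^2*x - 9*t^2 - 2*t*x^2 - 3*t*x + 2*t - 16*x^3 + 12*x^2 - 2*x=18*t^2*x + t*(-2*x^2 - 4*x) - 16*x^3 + 4*x^2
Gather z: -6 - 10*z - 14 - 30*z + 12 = -40*z - 8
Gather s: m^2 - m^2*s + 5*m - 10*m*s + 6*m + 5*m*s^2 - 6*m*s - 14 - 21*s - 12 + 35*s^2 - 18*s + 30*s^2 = m^2 + 11*m + s^2*(5*m + 65) + s*(-m^2 - 16*m - 39) - 26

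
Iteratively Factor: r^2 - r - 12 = (r + 3)*(r - 4)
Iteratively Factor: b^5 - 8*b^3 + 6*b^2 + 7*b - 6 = (b - 1)*(b^4 + b^3 - 7*b^2 - b + 6) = (b - 1)^2*(b^3 + 2*b^2 - 5*b - 6) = (b - 2)*(b - 1)^2*(b^2 + 4*b + 3) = (b - 2)*(b - 1)^2*(b + 1)*(b + 3)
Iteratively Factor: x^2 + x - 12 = (x + 4)*(x - 3)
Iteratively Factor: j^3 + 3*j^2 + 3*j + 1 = (j + 1)*(j^2 + 2*j + 1) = (j + 1)^2*(j + 1)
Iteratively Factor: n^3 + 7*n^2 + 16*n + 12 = (n + 2)*(n^2 + 5*n + 6) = (n + 2)*(n + 3)*(n + 2)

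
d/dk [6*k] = 6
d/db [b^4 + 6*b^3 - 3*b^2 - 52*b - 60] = 4*b^3 + 18*b^2 - 6*b - 52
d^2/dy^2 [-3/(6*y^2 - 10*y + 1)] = 12*(18*y^2 - 30*y - 2*(6*y - 5)^2 + 3)/(6*y^2 - 10*y + 1)^3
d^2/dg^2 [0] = 0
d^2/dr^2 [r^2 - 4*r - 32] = 2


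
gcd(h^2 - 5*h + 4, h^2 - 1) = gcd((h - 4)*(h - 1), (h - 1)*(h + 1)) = h - 1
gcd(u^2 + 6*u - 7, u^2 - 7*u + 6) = u - 1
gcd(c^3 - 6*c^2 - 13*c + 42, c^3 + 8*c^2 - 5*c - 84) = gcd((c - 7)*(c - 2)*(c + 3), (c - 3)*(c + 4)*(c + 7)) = 1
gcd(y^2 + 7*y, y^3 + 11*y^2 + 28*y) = y^2 + 7*y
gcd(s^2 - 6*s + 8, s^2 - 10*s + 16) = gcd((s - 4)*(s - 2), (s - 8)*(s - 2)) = s - 2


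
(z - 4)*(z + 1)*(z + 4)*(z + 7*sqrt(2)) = z^4 + z^3 + 7*sqrt(2)*z^3 - 16*z^2 + 7*sqrt(2)*z^2 - 112*sqrt(2)*z - 16*z - 112*sqrt(2)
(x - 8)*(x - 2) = x^2 - 10*x + 16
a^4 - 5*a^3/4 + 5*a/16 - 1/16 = (a - 1)*(a - 1/2)*(a - 1/4)*(a + 1/2)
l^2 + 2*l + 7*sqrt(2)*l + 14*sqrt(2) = (l + 2)*(l + 7*sqrt(2))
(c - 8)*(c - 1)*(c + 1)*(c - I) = c^4 - 8*c^3 - I*c^3 - c^2 + 8*I*c^2 + 8*c + I*c - 8*I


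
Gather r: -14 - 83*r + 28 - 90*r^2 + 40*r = -90*r^2 - 43*r + 14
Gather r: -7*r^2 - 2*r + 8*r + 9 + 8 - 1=-7*r^2 + 6*r + 16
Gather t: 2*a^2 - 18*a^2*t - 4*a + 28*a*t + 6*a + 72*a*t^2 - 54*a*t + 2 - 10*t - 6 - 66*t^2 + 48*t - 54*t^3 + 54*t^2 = 2*a^2 + 2*a - 54*t^3 + t^2*(72*a - 12) + t*(-18*a^2 - 26*a + 38) - 4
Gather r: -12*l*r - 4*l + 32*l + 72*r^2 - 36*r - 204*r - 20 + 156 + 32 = 28*l + 72*r^2 + r*(-12*l - 240) + 168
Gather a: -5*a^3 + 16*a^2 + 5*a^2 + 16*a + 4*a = -5*a^3 + 21*a^2 + 20*a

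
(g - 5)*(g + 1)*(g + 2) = g^3 - 2*g^2 - 13*g - 10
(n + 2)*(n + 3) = n^2 + 5*n + 6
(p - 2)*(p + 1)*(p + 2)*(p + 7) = p^4 + 8*p^3 + 3*p^2 - 32*p - 28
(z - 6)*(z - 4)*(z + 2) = z^3 - 8*z^2 + 4*z + 48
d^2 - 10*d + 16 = (d - 8)*(d - 2)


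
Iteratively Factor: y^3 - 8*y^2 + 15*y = (y)*(y^2 - 8*y + 15) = y*(y - 5)*(y - 3)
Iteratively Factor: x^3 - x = (x - 1)*(x^2 + x) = x*(x - 1)*(x + 1)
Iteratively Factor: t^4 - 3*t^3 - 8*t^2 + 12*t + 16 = (t - 2)*(t^3 - t^2 - 10*t - 8) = (t - 2)*(t + 2)*(t^2 - 3*t - 4) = (t - 4)*(t - 2)*(t + 2)*(t + 1)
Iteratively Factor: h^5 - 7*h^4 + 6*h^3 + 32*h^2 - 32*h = (h + 2)*(h^4 - 9*h^3 + 24*h^2 - 16*h) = (h - 4)*(h + 2)*(h^3 - 5*h^2 + 4*h) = h*(h - 4)*(h + 2)*(h^2 - 5*h + 4) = h*(h - 4)*(h - 1)*(h + 2)*(h - 4)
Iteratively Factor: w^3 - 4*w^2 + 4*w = (w - 2)*(w^2 - 2*w) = w*(w - 2)*(w - 2)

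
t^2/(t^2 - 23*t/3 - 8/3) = 3*t^2/(3*t^2 - 23*t - 8)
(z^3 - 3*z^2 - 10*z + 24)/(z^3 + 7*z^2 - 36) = (z - 4)/(z + 6)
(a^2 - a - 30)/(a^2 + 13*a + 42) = (a^2 - a - 30)/(a^2 + 13*a + 42)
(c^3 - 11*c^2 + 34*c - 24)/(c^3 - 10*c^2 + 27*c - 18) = (c - 4)/(c - 3)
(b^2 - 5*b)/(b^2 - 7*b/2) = 2*(b - 5)/(2*b - 7)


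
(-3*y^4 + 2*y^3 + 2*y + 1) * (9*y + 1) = -27*y^5 + 15*y^4 + 2*y^3 + 18*y^2 + 11*y + 1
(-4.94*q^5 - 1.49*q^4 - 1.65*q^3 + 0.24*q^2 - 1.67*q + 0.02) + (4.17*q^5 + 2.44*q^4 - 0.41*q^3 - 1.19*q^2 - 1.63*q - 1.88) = -0.77*q^5 + 0.95*q^4 - 2.06*q^3 - 0.95*q^2 - 3.3*q - 1.86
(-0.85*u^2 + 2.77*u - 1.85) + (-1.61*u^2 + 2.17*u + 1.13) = -2.46*u^2 + 4.94*u - 0.72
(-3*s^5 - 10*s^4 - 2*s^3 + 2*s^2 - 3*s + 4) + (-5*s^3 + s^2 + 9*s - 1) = -3*s^5 - 10*s^4 - 7*s^3 + 3*s^2 + 6*s + 3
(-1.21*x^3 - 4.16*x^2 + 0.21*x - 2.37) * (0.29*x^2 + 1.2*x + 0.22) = -0.3509*x^5 - 2.6584*x^4 - 5.1973*x^3 - 1.3505*x^2 - 2.7978*x - 0.5214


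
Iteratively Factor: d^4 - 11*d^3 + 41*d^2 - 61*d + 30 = (d - 2)*(d^3 - 9*d^2 + 23*d - 15) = (d - 5)*(d - 2)*(d^2 - 4*d + 3) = (d - 5)*(d - 2)*(d - 1)*(d - 3)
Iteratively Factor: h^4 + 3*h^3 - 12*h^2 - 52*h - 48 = (h + 3)*(h^3 - 12*h - 16) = (h - 4)*(h + 3)*(h^2 + 4*h + 4) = (h - 4)*(h + 2)*(h + 3)*(h + 2)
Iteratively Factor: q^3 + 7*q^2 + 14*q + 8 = (q + 4)*(q^2 + 3*q + 2) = (q + 2)*(q + 4)*(q + 1)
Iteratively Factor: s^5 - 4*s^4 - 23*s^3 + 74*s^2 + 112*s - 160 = (s - 4)*(s^4 - 23*s^2 - 18*s + 40) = (s - 4)*(s + 4)*(s^3 - 4*s^2 - 7*s + 10) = (s - 4)*(s - 1)*(s + 4)*(s^2 - 3*s - 10) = (s - 5)*(s - 4)*(s - 1)*(s + 4)*(s + 2)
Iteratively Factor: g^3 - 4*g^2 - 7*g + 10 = (g - 1)*(g^2 - 3*g - 10) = (g - 5)*(g - 1)*(g + 2)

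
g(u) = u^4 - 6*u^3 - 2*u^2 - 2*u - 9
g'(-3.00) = -260.00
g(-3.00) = 222.00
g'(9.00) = 1420.00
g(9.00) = 1998.00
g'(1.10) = -22.86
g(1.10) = -20.14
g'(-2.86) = -231.37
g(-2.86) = 187.63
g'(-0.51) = -5.17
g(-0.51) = -7.64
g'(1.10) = -22.86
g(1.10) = -20.14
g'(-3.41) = -356.27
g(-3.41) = 347.69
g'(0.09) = -2.50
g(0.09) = -9.20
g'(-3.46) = -369.34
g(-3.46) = 365.83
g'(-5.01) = -936.77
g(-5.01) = 1335.34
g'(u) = 4*u^3 - 18*u^2 - 4*u - 2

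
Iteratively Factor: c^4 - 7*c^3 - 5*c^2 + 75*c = (c - 5)*(c^3 - 2*c^2 - 15*c) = (c - 5)*(c + 3)*(c^2 - 5*c) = (c - 5)^2*(c + 3)*(c)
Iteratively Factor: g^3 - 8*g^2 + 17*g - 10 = (g - 2)*(g^2 - 6*g + 5) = (g - 5)*(g - 2)*(g - 1)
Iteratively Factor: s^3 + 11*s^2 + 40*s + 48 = (s + 4)*(s^2 + 7*s + 12) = (s + 3)*(s + 4)*(s + 4)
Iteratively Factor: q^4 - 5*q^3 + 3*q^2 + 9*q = (q - 3)*(q^3 - 2*q^2 - 3*q) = (q - 3)*(q + 1)*(q^2 - 3*q) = q*(q - 3)*(q + 1)*(q - 3)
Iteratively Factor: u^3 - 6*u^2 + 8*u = (u)*(u^2 - 6*u + 8) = u*(u - 2)*(u - 4)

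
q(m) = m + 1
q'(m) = 1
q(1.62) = 2.62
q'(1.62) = 1.00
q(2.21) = 3.21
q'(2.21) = 1.00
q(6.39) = 7.39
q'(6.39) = 1.00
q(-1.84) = -0.84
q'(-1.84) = 1.00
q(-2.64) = -1.64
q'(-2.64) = 1.00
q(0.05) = 1.05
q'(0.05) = 1.00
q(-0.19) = 0.81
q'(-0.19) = 1.00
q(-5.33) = -4.33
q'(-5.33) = 1.00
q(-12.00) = -11.00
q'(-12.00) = 1.00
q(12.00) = 13.00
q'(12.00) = 1.00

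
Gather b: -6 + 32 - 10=16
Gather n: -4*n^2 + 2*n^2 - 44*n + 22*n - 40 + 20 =-2*n^2 - 22*n - 20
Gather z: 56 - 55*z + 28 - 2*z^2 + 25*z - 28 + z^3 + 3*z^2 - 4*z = z^3 + z^2 - 34*z + 56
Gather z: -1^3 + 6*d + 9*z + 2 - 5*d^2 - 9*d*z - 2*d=-5*d^2 + 4*d + z*(9 - 9*d) + 1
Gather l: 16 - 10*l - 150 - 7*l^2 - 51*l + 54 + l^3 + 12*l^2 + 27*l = l^3 + 5*l^2 - 34*l - 80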